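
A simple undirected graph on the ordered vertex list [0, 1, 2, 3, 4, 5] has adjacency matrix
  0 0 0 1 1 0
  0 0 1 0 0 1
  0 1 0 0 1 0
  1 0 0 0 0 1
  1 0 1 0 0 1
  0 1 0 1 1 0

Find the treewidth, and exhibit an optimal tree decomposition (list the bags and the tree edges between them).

Every bag has size at most 3, so the width is 3 − 1 = 2 and tw(G) ≤ 2. For the lower bound, G contains the cycle 3–0–4–5–3, so G is not a forest; only forests have treewidth ≤ 1, hence tw(G) ≥ 2. Combining the bounds, tw(G) = 2.

Treewidth 2.
One optimal decomposition is:
Bags: B1 = {0, 3, 5}  B2 = {0, 4, 5}  B3 = {1, 4, 5}  B4 = {1, 2, 4}
Tree: B1–B2, B2–B3, B3–B4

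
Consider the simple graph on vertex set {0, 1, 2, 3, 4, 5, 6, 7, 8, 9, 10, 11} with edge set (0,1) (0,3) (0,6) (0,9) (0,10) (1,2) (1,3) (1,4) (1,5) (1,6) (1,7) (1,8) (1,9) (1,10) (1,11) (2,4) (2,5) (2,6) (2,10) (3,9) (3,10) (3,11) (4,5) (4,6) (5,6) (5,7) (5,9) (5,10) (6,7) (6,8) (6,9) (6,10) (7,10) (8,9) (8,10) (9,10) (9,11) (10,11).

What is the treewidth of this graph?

A width-4 tree decomposition is:
Bags: B1 = {1, 6, 8, 9, 10}  B2 = {0, 1, 6, 9, 10}  B3 = {1, 5, 6, 9, 10}  B4 = {0, 1, 3, 9, 10}  B5 = {1, 2, 5, 6, 10}  B6 = {1, 2, 4, 5, 6}  B7 = {1, 3, 9, 10, 11}  B8 = {1, 5, 6, 7, 10}
Tree: B1–B2, B2–B3, B2–B4, B3–B5, B5–B6, B4–B7, B5–B8
The largest bag has 5 vertices, giving width 4; this decomposition certifies tw(G) ≤ 4. Conversely, {1, 3, 9, 10, 11} is a clique of size 5, and the vertices of any clique must share a bag in every tree decomposition; so some bag has ≥ 5 vertices and tw(G) ≥ 4. The upper and lower bounds meet at 4, so that is the treewidth.

4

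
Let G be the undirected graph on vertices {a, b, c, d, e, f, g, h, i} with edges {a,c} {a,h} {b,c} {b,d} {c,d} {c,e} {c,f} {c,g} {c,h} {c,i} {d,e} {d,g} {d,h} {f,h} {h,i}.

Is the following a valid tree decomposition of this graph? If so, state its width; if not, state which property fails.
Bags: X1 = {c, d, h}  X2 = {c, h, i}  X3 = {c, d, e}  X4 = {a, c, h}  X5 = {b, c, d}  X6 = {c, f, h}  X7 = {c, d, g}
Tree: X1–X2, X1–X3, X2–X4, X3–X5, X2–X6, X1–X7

Yes; width 2.

Every vertex of G appears in some bag (union = {a, b, c, d, e, f, g, h, i}); every edge is covered by a bag; and for each vertex v the set of bags containing v is connected in the bag tree. The decomposition is therefore valid. The largest bag has 3 vertices, so the width is 2.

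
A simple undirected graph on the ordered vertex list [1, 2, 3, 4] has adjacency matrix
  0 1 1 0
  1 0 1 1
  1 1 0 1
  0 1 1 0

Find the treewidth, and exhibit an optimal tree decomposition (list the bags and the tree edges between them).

Every bag has size at most 3, so the width is 3 − 1 = 2 and tw(G) ≤ 2. On the other hand G contains the 3-clique {1, 2, 3}. A clique must lie in a single bag of any decomposition, so no decomposition can have width below 2. Therefore the treewidth is 2.

Treewidth 2.
One optimal decomposition is:
Bags: B1 = {1, 2, 3}  B2 = {2, 3, 4}
Tree: B1–B2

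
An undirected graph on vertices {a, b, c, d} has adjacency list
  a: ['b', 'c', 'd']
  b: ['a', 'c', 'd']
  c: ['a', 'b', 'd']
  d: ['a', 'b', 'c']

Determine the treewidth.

3

A width-3 tree decomposition is:
Bags: B1 = {a, b, c, d}
Tree: (single bag)
With just one bag of size 4, the width is 4 − 1 = 3, so tw(G) ≤ 3. On the other hand G contains the 4-clique {a, b, c, d}. A clique must lie in a single bag of any decomposition, so no decomposition can have width below 3. Hence tw(G) = 3 exactly.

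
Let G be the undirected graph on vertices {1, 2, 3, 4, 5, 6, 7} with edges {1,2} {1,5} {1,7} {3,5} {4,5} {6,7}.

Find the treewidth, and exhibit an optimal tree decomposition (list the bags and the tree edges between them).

Treewidth 1.
Bags: B1 = {1, 5}  B2 = {1, 7}  B3 = {4, 5}  B4 = {3, 5}  B5 = {1, 2}  B6 = {6, 7}
Tree: B1–B2, B1–B3, B3–B4, B2–B5, B2–B6

The largest bag has 2 vertices, giving width 1; this decomposition certifies tw(G) ≤ 1. Since G has at least one edge (e.g. 1–5), it is not an edgeless graph, so tw(G) ≥ 1. Hence tw(G) = 1 exactly.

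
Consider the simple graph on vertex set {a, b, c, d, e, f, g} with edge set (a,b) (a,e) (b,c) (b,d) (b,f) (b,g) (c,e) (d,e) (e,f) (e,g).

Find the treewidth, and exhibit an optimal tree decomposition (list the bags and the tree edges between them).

Each bag holds 3 vertices, so the decomposition has width 2, which upper-bounds the treewidth. The edges e–d–b–g–e form a cycle, so G is not a tree and its treewidth is at least 2. Hence tw(G) = 2 exactly.

Treewidth 2.
One such decomposition:
Bags: B1 = {b, d, e}  B2 = {b, e, g}  B3 = {b, c, e}  B4 = {a, b, e}  B5 = {b, e, f}
Tree: B1–B2, B2–B3, B3–B4, B4–B5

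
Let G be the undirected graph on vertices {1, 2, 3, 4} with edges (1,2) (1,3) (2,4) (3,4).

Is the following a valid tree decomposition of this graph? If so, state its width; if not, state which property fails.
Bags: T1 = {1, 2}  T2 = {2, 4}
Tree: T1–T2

A tree decomposition must satisfy three properties: every vertex lies in some bag; for every edge, both endpoints lie together in some bag; and for every vertex, the bags containing it form a connected subtree. Here vertex 3 appears in no bag, so the decomposition is invalid.

No — vertex 3 appears in no bag.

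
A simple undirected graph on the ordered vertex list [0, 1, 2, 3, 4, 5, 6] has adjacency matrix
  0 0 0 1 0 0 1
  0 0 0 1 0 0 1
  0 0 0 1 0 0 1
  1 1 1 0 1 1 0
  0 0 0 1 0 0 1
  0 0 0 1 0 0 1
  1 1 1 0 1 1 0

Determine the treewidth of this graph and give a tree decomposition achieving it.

The largest bag has 3 vertices, giving width 2; this decomposition certifies tw(G) ≤ 2. Since 3–2–6–5–3 is a cycle in G, G is not acyclic. Forests are exactly the graphs of treewidth ≤ 1, so tw(G) ≥ 2. Therefore the treewidth is 2.

Treewidth 2.
One optimal decomposition is:
Bags: B1 = {2, 3, 6}  B2 = {3, 5, 6}  B3 = {1, 3, 6}  B4 = {3, 4, 6}  B5 = {0, 3, 6}
Tree: B1–B2, B2–B3, B3–B4, B4–B5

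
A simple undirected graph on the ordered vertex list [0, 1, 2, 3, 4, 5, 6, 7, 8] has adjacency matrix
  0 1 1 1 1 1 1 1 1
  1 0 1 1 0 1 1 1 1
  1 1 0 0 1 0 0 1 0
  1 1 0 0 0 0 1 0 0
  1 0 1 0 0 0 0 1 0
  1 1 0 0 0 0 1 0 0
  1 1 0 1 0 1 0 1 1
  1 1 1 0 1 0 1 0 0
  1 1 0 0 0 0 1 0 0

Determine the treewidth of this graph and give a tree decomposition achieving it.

The largest bag has 4 vertices, giving width 3; this decomposition certifies tw(G) ≤ 3. For the lower bound, the 4 vertices {0, 1, 2, 7} are pairwise adjacent, and any tree decomposition puts a clique entirely inside one bag — forcing width ≥ 3. The upper and lower bounds meet at 3, so that is the treewidth.

Treewidth 3.
Bags: B1 = {0, 1, 6, 7}  B2 = {0, 1, 2, 7}  B3 = {0, 1, 6, 8}  B4 = {0, 1, 3, 6}  B5 = {0, 2, 4, 7}  B6 = {0, 1, 5, 6}
Tree: B1–B2, B1–B3, B1–B4, B2–B5, B3–B6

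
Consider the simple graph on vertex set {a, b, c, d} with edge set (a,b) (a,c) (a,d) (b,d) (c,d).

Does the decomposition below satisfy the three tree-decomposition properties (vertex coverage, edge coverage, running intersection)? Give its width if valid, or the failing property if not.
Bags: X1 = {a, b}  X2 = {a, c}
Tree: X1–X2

No — vertex d appears in no bag.

A tree decomposition must satisfy three properties: every vertex lies in some bag; for every edge, both endpoints lie together in some bag; and for every vertex, the bags containing it form a connected subtree. Here vertex d appears in no bag, so the decomposition is invalid.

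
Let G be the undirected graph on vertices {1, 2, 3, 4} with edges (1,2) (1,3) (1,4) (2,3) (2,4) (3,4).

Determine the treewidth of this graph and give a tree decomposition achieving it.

A single bag containing all 4 vertices is trivially a valid decomposition of width 3. On the other hand G contains the 4-clique {1, 2, 3, 4}. A clique must lie in a single bag of any decomposition, so no decomposition can have width below 3. Combining the bounds, tw(G) = 3.

Treewidth 3.
Bags: B1 = {1, 2, 3, 4}
Tree: (single bag)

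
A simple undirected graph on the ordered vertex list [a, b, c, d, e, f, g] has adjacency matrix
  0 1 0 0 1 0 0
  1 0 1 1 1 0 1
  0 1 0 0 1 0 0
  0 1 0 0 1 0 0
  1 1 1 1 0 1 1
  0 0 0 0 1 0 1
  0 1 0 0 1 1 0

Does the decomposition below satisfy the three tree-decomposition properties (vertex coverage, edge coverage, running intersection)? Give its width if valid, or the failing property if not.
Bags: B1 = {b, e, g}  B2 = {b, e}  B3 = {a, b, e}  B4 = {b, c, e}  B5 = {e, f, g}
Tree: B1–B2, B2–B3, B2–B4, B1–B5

A tree decomposition must satisfy three properties: every vertex lies in some bag; for every edge, both endpoints lie together in some bag; and for every vertex, the bags containing it form a connected subtree. Here vertex d appears in no bag, so the decomposition is invalid.

No — vertex d appears in no bag.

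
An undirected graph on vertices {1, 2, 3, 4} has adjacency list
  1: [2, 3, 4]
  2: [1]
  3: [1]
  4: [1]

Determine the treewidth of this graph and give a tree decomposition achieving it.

Each bag holds 2 vertices, so the decomposition has width 1, which upper-bounds the treewidth. Since G has at least one edge (e.g. 1–2), it is not an edgeless graph, so tw(G) ≥ 1. The upper and lower bounds meet at 1, so that is the treewidth.

Treewidth 1.
Bags: B1 = {1, 2}  B2 = {1, 3}  B3 = {1, 4}
Tree: B1–B2, B2–B3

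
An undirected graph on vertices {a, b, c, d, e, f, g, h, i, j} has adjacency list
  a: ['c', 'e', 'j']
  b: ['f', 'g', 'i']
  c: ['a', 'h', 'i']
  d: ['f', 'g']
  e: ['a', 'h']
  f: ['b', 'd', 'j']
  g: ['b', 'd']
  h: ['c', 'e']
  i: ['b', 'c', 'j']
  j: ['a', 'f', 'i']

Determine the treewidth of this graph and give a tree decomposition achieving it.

Every bag has size at most 3, so the width is 3 − 1 = 2 and tw(G) ≤ 2. The edges e–h–c–a–e form a cycle, so G is not a tree and its treewidth is at least 2. Therefore the treewidth is 2.

Treewidth 2.
One optimal decomposition is:
Bags: B1 = {a, e, h}  B2 = {a, c, h}  B3 = {a, c, j}  B4 = {c, i, j}  B5 = {f, i, j}  B6 = {b, f, i}  B7 = {b, d, f}  B8 = {b, d, g}
Tree: B1–B2, B2–B3, B3–B4, B4–B5, B5–B6, B6–B7, B7–B8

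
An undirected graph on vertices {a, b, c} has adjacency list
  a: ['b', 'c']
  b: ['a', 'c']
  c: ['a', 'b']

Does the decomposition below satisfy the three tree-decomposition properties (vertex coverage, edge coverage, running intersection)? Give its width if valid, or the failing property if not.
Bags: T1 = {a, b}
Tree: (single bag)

No — vertex c appears in no bag.

A tree decomposition must satisfy three properties: every vertex lies in some bag; for every edge, both endpoints lie together in some bag; and for every vertex, the bags containing it form a connected subtree. Here vertex c appears in no bag, so the decomposition is invalid.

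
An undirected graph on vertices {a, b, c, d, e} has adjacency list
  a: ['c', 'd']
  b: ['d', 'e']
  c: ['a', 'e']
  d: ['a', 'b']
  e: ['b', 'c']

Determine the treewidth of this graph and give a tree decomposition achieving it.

Treewidth 2.
One optimal decomposition is:
Bags: B1 = {a, c, e}  B2 = {a, b, e}  B3 = {a, b, d}
Tree: B1–B2, B2–B3

Each bag holds 3 vertices, so the decomposition has width 2, which upper-bounds the treewidth. The edges a–c–e–b–d–a form a cycle, so G is not a tree and its treewidth is at least 2. Combining the bounds, tw(G) = 2.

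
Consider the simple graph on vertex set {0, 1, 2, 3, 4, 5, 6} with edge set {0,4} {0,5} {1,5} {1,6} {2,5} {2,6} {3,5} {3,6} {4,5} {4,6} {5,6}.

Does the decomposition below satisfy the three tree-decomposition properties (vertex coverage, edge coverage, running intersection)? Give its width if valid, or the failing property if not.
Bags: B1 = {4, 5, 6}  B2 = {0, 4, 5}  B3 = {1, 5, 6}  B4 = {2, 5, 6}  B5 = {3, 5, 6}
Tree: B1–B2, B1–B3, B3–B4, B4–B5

Every vertex of G appears in some bag (union = {0, 1, 2, 3, 4, 5, 6}); every edge is covered by a bag; and for each vertex v the set of bags containing v is connected in the bag tree. The decomposition is therefore valid. The largest bag has 3 vertices, so the width is 2.

Yes; width 2.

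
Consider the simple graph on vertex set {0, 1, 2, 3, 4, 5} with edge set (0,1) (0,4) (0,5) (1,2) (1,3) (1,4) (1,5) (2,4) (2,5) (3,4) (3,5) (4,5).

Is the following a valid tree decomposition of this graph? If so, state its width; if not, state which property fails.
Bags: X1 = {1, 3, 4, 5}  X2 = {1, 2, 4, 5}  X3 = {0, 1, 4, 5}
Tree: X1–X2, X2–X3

Yes; width 3.

Every vertex of G appears in some bag (union = {0, 1, 2, 3, 4, 5}); every edge is covered by a bag; and for each vertex v the set of bags containing v is connected in the bag tree. The decomposition is therefore valid. The largest bag has 4 vertices, so the width is 3.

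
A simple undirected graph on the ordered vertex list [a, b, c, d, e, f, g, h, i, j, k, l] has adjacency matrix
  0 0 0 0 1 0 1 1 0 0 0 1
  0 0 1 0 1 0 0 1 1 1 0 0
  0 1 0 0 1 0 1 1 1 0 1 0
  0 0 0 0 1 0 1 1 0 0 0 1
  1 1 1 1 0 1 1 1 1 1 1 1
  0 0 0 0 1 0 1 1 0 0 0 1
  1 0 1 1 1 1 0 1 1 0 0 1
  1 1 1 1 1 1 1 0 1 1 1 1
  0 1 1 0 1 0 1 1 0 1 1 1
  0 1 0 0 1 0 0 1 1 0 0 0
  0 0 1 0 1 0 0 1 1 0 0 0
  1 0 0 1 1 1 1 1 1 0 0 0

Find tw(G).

4

A width-4 tree decomposition is:
Bags: B1 = {e, g, h, i, l}  B2 = {c, e, g, h, i}  B3 = {c, e, h, i, k}  B4 = {b, c, e, h, i}  B5 = {b, e, h, i, j}  B6 = {d, e, g, h, l}  B7 = {a, e, g, h, l}  B8 = {e, f, g, h, l}
Tree: B1–B2, B2–B3, B3–B4, B4–B5, B1–B6, B1–B7, B1–B8
Each bag holds 5 vertices, so the decomposition has width 4, which upper-bounds the treewidth. On the other hand G contains the 5-clique {c, e, g, h, i}. A clique must lie in a single bag of any decomposition, so no decomposition can have width below 4. Combining the bounds, tw(G) = 4.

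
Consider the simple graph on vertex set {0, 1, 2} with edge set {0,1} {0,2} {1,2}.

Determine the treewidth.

A width-2 tree decomposition is:
Bags: B1 = {0, 1, 2}
Tree: (single bag)
With just one bag of size 3, the width is 3 − 1 = 2, so tw(G) ≤ 2. For the lower bound, the 3 vertices {0, 1, 2} are pairwise adjacent, and any tree decomposition puts a clique entirely inside one bag — forcing width ≥ 2. Combining the bounds, tw(G) = 2.

2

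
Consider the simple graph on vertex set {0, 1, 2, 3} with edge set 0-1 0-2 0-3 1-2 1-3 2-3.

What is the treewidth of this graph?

3

A width-3 tree decomposition is:
Bags: B1 = {0, 1, 2, 3}
Tree: (single bag)
A single bag containing all 4 vertices is trivially a valid decomposition of width 3. For the lower bound, the 4 vertices {0, 1, 2, 3} are pairwise adjacent, and any tree decomposition puts a clique entirely inside one bag — forcing width ≥ 3. Combining the bounds, tw(G) = 3.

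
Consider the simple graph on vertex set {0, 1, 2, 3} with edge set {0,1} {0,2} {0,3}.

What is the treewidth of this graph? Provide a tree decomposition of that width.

Treewidth 1.
One optimal decomposition is:
Bags: B1 = {0, 3}  B2 = {0, 1}  B3 = {0, 2}
Tree: B1–B2, B1–B3

The largest bag has 2 vertices, giving width 1; this decomposition certifies tw(G) ≤ 1. Since G has at least one edge (e.g. 0–3), it is not an edgeless graph, so tw(G) ≥ 1. The upper and lower bounds meet at 1, so that is the treewidth.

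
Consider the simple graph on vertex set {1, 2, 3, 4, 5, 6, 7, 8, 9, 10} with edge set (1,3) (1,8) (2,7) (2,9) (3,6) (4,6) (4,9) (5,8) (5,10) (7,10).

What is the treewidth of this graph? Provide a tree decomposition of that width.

Treewidth 2.
One optimal decomposition is:
Bags: B1 = {2, 7, 9}  B2 = {7, 9, 10}  B3 = {5, 9, 10}  B4 = {5, 8, 9}  B5 = {1, 8, 9}  B6 = {1, 3, 9}  B7 = {3, 6, 9}  B8 = {4, 6, 9}
Tree: B1–B2, B2–B3, B3–B4, B4–B5, B5–B6, B6–B7, B7–B8

Every bag has size at most 3, so the width is 3 − 1 = 2 and tw(G) ≤ 2. The edges 9–2–7–10–5–8–1–3–6–4–9 form a cycle, so G is not a tree and its treewidth is at least 2. Therefore the treewidth is 2.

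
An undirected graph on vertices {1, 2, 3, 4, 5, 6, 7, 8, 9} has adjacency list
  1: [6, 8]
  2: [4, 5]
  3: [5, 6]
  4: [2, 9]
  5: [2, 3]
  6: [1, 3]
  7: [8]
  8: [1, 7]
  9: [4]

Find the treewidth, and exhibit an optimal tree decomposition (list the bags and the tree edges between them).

Treewidth 1.
One optimal decomposition is:
Bags: B1 = {4, 9}  B2 = {2, 4}  B3 = {2, 5}  B4 = {3, 5}  B5 = {3, 6}  B6 = {1, 6}  B7 = {1, 8}  B8 = {7, 8}
Tree: B1–B2, B2–B3, B3–B4, B4–B5, B5–B6, B6–B7, B7–B8

Every bag has size at most 2, so the width is 2 − 1 = 1 and tw(G) ≤ 1. G has an edge, so its treewidth is at least 1. Therefore the treewidth is 1.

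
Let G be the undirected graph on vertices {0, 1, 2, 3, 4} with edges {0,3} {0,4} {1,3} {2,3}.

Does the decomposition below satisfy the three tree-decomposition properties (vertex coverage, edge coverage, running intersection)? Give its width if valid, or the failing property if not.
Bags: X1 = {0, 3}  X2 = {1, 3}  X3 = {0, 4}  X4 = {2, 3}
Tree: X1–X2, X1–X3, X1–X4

Checking the three conditions: (i) the bags cover all of {0, 1, 2, 3, 4}; (ii) for each edge, some bag contains both endpoints; (iii) the bags containing any fixed vertex form a subtree. All hold, so the decomposition is valid with width 2 − 1 = 1.

Yes; width 1.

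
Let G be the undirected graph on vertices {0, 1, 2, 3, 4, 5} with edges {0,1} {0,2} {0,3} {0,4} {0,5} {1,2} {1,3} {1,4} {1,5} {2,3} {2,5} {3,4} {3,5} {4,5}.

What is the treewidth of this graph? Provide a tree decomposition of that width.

Treewidth 4.
Bags: B1 = {0, 1, 2, 3, 5}  B2 = {0, 1, 3, 4, 5}
Tree: B1–B2

Each bag holds 5 vertices, so the decomposition has width 4, which upper-bounds the treewidth. On the other hand G contains the 5-clique {0, 1, 2, 3, 5}. A clique must lie in a single bag of any decomposition, so no decomposition can have width below 4. The upper and lower bounds meet at 4, so that is the treewidth.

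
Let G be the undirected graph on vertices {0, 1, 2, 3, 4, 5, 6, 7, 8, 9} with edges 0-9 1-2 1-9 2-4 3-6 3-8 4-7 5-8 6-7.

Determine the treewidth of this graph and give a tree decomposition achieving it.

Treewidth 1.
One such decomposition:
Bags: B1 = {5, 8}  B2 = {3, 8}  B3 = {3, 6}  B4 = {6, 7}  B5 = {4, 7}  B6 = {2, 4}  B7 = {1, 2}  B8 = {1, 9}  B9 = {0, 9}
Tree: B1–B2, B2–B3, B3–B4, B4–B5, B5–B6, B6–B7, B7–B8, B8–B9

Every bag has size at most 2, so the width is 2 − 1 = 1 and tw(G) ≤ 1. G has an edge, so its treewidth is at least 1. The upper and lower bounds meet at 1, so that is the treewidth.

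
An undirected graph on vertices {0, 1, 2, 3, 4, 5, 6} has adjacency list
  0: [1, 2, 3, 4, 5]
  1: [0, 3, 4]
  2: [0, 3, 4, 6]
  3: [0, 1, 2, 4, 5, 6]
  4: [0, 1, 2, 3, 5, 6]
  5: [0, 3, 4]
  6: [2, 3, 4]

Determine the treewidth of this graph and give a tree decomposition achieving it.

Treewidth 3.
One such decomposition:
Bags: B1 = {0, 1, 3, 4}  B2 = {0, 3, 4, 5}  B3 = {0, 2, 3, 4}  B4 = {2, 3, 4, 6}
Tree: B1–B2, B1–B3, B3–B4

Every bag has size at most 4, so the width is 4 − 1 = 3 and tw(G) ≤ 3. On the other hand G contains the 4-clique {0, 1, 3, 4}. A clique must lie in a single bag of any decomposition, so no decomposition can have width below 3. The upper and lower bounds meet at 3, so that is the treewidth.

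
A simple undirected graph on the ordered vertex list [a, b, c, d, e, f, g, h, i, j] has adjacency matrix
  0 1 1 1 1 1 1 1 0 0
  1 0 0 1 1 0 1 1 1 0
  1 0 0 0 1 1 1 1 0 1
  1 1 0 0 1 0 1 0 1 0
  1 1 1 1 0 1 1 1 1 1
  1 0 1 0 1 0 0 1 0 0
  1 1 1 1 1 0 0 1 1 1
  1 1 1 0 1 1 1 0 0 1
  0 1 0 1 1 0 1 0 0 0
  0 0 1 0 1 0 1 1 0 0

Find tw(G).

A width-4 tree decomposition is:
Bags: B1 = {b, d, e, g, i}  B2 = {a, b, d, e, g}  B3 = {a, b, e, g, h}  B4 = {a, c, e, g, h}  B5 = {c, e, g, h, j}  B6 = {a, c, e, f, h}
Tree: B1–B2, B2–B3, B3–B4, B4–B5, B4–B6
Every bag has size at most 5, so the width is 5 − 1 = 4 and tw(G) ≤ 4. For the lower bound, the 5 vertices {a, b, d, e, g} are pairwise adjacent, and any tree decomposition puts a clique entirely inside one bag — forcing width ≥ 4. The upper and lower bounds meet at 4, so that is the treewidth.

4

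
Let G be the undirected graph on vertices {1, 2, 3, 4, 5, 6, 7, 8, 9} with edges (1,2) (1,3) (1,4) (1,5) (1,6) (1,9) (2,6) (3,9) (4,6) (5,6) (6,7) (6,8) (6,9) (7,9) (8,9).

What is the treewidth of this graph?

A width-2 tree decomposition is:
Bags: B1 = {1, 6, 9}  B2 = {1, 5, 6}  B3 = {6, 8, 9}  B4 = {6, 7, 9}  B5 = {1, 4, 6}  B6 = {1, 2, 6}  B7 = {1, 3, 9}
Tree: B1–B2, B1–B3, B3–B4, B2–B5, B5–B6, B1–B7
Each bag holds 3 vertices, so the decomposition has width 2, which upper-bounds the treewidth. Conversely, {1, 3, 9} is a clique of size 3, and the vertices of any clique must share a bag in every tree decomposition; so some bag has ≥ 3 vertices and tw(G) ≥ 2. The upper and lower bounds meet at 2, so that is the treewidth.

2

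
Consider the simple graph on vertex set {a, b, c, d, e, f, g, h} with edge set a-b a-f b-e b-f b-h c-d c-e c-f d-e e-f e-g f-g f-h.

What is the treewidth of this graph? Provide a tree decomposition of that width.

Every bag has size at most 3, so the width is 3 − 1 = 2 and tw(G) ≤ 2. On the other hand G contains the 3-clique {c, d, e}. A clique must lie in a single bag of any decomposition, so no decomposition can have width below 2. Combining the bounds, tw(G) = 2.

Treewidth 2.
One such decomposition:
Bags: B1 = {b, e, f}  B2 = {b, f, h}  B3 = {a, b, f}  B4 = {c, e, f}  B5 = {e, f, g}  B6 = {c, d, e}
Tree: B1–B2, B1–B3, B1–B4, B1–B5, B4–B6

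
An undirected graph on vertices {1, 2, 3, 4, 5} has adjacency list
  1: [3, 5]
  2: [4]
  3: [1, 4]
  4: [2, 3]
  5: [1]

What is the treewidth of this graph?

1

A width-1 tree decomposition is:
Bags: B1 = {1, 3}  B2 = {3, 4}  B3 = {2, 4}  B4 = {1, 5}
Tree: B1–B2, B2–B3, B1–B4
Every bag has size at most 2, so the width is 2 − 1 = 1 and tw(G) ≤ 1. G has an edge, so its treewidth is at least 1. Therefore the treewidth is 1.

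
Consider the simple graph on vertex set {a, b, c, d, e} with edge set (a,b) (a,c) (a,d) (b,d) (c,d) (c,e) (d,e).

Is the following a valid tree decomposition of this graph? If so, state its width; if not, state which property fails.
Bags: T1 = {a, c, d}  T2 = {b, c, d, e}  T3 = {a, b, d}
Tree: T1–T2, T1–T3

A tree decomposition must satisfy three properties: every vertex lies in some bag; for every edge, both endpoints lie together in some bag; and for every vertex, the bags containing it form a connected subtree. Here bags containing vertex b are not connected in the tree, so the decomposition is invalid.

No — bags containing vertex b are not connected in the tree.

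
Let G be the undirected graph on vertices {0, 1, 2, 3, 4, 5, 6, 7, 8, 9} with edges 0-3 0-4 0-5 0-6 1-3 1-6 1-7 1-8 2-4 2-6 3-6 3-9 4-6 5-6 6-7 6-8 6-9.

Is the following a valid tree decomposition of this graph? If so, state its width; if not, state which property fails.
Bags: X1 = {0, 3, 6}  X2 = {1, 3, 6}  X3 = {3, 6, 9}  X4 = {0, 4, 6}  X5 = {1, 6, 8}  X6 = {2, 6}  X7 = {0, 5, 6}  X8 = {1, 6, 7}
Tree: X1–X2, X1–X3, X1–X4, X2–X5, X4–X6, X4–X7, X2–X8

No — edge (4,2) lies in no bag.

A tree decomposition must satisfy three properties: every vertex lies in some bag; for every edge, both endpoints lie together in some bag; and for every vertex, the bags containing it form a connected subtree. Here edge (4,2) lies in no bag, so the decomposition is invalid.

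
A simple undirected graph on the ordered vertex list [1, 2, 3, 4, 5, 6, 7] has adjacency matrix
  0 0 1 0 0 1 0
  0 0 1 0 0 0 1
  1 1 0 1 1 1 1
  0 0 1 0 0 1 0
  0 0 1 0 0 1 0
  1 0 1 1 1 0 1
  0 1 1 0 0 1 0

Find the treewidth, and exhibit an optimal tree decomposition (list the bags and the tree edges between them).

Treewidth 2.
One optimal decomposition is:
Bags: B1 = {1, 3, 6}  B2 = {3, 6, 7}  B3 = {3, 5, 6}  B4 = {3, 4, 6}  B5 = {2, 3, 7}
Tree: B1–B2, B1–B3, B1–B4, B2–B5

Each bag holds 3 vertices, so the decomposition has width 2, which upper-bounds the treewidth. On the other hand G contains the 3-clique {2, 3, 7}. A clique must lie in a single bag of any decomposition, so no decomposition can have width below 2. The upper and lower bounds meet at 2, so that is the treewidth.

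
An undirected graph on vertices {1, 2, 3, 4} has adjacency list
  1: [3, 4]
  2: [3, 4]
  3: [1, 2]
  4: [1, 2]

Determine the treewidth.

2

A width-2 tree decomposition is:
Bags: B1 = {1, 2, 3}  B2 = {1, 2, 4}
Tree: B1–B2
Every bag has size at most 3, so the width is 3 − 1 = 2 and tw(G) ≤ 2. Since 1–3–2–4–1 is a cycle in G, G is not acyclic. Forests are exactly the graphs of treewidth ≤ 1, so tw(G) ≥ 2. Combining the bounds, tw(G) = 2.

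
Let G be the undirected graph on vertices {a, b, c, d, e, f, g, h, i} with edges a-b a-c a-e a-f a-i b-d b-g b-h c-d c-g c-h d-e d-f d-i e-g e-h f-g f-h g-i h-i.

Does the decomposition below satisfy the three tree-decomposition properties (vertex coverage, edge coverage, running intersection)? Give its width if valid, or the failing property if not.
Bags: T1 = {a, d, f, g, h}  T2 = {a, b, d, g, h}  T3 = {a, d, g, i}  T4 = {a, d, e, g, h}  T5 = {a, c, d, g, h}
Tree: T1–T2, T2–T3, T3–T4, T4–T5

No — edge (h,i) lies in no bag.

A tree decomposition must satisfy three properties: every vertex lies in some bag; for every edge, both endpoints lie together in some bag; and for every vertex, the bags containing it form a connected subtree. Here edge (h,i) lies in no bag, so the decomposition is invalid.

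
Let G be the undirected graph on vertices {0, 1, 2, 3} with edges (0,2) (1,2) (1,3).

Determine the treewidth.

A width-1 tree decomposition is:
Bags: B1 = {1, 3}  B2 = {1, 2}  B3 = {0, 2}
Tree: B1–B2, B2–B3
The largest bag has 2 vertices, giving width 1; this decomposition certifies tw(G) ≤ 1. Since G has at least one edge (e.g. 3–1), it is not an edgeless graph, so tw(G) ≥ 1. The upper and lower bounds meet at 1, so that is the treewidth.

1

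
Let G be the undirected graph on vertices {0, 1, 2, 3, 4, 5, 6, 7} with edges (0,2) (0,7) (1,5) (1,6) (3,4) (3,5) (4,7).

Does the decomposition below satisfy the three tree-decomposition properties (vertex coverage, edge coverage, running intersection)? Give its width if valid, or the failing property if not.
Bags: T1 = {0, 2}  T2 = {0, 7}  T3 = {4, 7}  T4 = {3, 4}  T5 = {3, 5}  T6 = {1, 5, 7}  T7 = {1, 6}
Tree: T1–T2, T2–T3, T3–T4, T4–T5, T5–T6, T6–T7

A tree decomposition must satisfy three properties: every vertex lies in some bag; for every edge, both endpoints lie together in some bag; and for every vertex, the bags containing it form a connected subtree. Here bags containing vertex 7 are not connected in the tree, so the decomposition is invalid.

No — bags containing vertex 7 are not connected in the tree.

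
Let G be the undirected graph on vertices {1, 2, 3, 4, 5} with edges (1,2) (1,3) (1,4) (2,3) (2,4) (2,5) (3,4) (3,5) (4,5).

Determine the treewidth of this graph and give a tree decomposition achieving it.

Each bag holds 4 vertices, so the decomposition has width 3, which upper-bounds the treewidth. For the lower bound, the 4 vertices {1, 2, 3, 4} are pairwise adjacent, and any tree decomposition puts a clique entirely inside one bag — forcing width ≥ 3. Therefore the treewidth is 3.

Treewidth 3.
Bags: B1 = {2, 3, 4, 5}  B2 = {1, 2, 3, 4}
Tree: B1–B2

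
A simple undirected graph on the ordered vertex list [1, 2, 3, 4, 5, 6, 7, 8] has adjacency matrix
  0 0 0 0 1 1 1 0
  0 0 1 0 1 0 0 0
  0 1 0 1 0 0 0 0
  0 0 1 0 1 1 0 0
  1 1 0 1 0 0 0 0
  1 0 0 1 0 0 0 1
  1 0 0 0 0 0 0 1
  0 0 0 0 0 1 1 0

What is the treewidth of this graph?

A width-2 tree decomposition is:
Bags: B1 = {2, 3, 5}  B2 = {3, 4, 5}  B3 = {1, 4, 5}  B4 = {1, 4, 6}  B5 = {1, 6, 7}  B6 = {6, 7, 8}
Tree: B1–B2, B2–B3, B3–B4, B4–B5, B5–B6
Each bag holds 3 vertices, so the decomposition has width 2, which upper-bounds the treewidth. Since 2–3–4–5–2 is a cycle in G, G is not acyclic. Forests are exactly the graphs of treewidth ≤ 1, so tw(G) ≥ 2. Therefore the treewidth is 2.

2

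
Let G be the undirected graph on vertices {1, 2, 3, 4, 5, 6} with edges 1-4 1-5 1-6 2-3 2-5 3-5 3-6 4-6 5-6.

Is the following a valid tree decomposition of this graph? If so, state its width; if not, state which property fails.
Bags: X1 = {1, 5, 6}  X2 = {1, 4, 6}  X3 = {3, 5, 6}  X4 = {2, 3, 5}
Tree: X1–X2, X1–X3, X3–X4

Yes; width 2.

Vertex coverage: the bags together contain {1, 2, 3, 4, 5, 6}, the full vertex set. Edge coverage: each edge of G has both endpoints in at least one bag. Running intersection: for every vertex, the bags containing it form a connected subtree. All three properties hold, so this is a valid tree decomposition of width max|bag| − 1 = 2, and hence tw(G) ≤ 2.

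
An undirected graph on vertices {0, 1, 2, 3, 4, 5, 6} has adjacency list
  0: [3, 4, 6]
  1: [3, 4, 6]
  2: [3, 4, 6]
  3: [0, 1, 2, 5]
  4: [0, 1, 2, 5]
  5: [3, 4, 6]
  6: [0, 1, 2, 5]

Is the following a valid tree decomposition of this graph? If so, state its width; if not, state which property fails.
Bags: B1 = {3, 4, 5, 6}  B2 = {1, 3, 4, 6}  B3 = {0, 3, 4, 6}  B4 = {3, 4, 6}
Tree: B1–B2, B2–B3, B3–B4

A tree decomposition must satisfy three properties: every vertex lies in some bag; for every edge, both endpoints lie together in some bag; and for every vertex, the bags containing it form a connected subtree. Here vertex 2 appears in no bag, so the decomposition is invalid.

No — vertex 2 appears in no bag.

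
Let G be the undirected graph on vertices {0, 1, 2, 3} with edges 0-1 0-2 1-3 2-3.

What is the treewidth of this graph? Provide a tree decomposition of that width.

Treewidth 2.
One optimal decomposition is:
Bags: B1 = {0, 1, 3}  B2 = {0, 2, 3}
Tree: B1–B2

The largest bag has 3 vertices, giving width 2; this decomposition certifies tw(G) ≤ 2. The edges 3–1–0–2–3 form a cycle, so G is not a tree and its treewidth is at least 2. The upper and lower bounds meet at 2, so that is the treewidth.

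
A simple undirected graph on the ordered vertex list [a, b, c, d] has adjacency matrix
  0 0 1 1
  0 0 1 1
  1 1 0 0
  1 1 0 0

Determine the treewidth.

2

A width-2 tree decomposition is:
Bags: B1 = {a, c, d}  B2 = {b, c, d}
Tree: B1–B2
Every bag has size at most 3, so the width is 3 − 1 = 2 and tw(G) ≤ 2. Since c–a–d–b–c is a cycle in G, G is not acyclic. Forests are exactly the graphs of treewidth ≤ 1, so tw(G) ≥ 2. Therefore the treewidth is 2.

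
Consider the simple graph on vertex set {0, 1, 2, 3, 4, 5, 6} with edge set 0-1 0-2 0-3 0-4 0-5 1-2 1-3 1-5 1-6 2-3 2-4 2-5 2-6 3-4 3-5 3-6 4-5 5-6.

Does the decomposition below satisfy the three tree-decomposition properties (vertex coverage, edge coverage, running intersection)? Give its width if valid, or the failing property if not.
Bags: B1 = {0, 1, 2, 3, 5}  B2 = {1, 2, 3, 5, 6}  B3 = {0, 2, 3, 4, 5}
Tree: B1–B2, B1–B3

Yes; width 4.

Every vertex of G appears in some bag (union = {0, 1, 2, 3, 4, 5, 6}); every edge is covered by a bag; and for each vertex v the set of bags containing v is connected in the bag tree. The decomposition is therefore valid. The largest bag has 5 vertices, so the width is 4.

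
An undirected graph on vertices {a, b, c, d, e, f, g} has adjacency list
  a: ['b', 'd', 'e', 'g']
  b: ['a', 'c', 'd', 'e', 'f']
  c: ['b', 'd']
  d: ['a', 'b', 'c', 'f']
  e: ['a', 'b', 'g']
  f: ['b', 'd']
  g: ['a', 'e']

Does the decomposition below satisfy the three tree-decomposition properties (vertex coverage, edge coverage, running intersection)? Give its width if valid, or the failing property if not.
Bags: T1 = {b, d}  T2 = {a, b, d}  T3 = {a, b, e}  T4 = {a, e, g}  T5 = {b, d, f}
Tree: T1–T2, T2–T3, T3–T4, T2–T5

A tree decomposition must satisfy three properties: every vertex lies in some bag; for every edge, both endpoints lie together in some bag; and for every vertex, the bags containing it form a connected subtree. Here vertex c appears in no bag, so the decomposition is invalid.

No — vertex c appears in no bag.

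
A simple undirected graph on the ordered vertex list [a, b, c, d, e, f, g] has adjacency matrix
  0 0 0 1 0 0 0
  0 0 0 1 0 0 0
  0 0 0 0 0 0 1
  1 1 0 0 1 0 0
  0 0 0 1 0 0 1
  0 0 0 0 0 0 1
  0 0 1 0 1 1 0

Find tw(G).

A width-1 tree decomposition is:
Bags: B1 = {d, e}  B2 = {b, d}  B3 = {a, d}  B4 = {e, g}  B5 = {f, g}  B6 = {c, g}
Tree: B1–B2, B2–B3, B1–B4, B4–B5, B5–B6
Every bag has size at most 2, so the width is 2 − 1 = 1 and tw(G) ≤ 1. G has an edge, so its treewidth is at least 1. Combining the bounds, tw(G) = 1.

1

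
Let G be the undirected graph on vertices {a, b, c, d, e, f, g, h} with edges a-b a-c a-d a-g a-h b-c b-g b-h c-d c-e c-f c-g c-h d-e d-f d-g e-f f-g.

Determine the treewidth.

3

A width-3 tree decomposition is:
Bags: B1 = {c, d, f, g}  B2 = {c, d, e, f}  B3 = {a, c, d, g}  B4 = {a, b, c, g}  B5 = {a, b, c, h}
Tree: B1–B2, B1–B3, B3–B4, B4–B5
The largest bag has 4 vertices, giving width 3; this decomposition certifies tw(G) ≤ 3. Conversely, {c, d, f, g} is a clique of size 4, and the vertices of any clique must share a bag in every tree decomposition; so some bag has ≥ 4 vertices and tw(G) ≥ 3. Therefore the treewidth is 3.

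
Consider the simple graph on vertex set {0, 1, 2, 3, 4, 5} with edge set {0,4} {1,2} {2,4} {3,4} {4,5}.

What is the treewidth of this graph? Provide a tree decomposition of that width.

Treewidth 1.
One such decomposition:
Bags: B1 = {2, 4}  B2 = {0, 4}  B3 = {1, 2}  B4 = {3, 4}  B5 = {4, 5}
Tree: B1–B2, B1–B3, B2–B4, B4–B5

The largest bag has 2 vertices, giving width 1; this decomposition certifies tw(G) ≤ 1. G has an edge, so its treewidth is at least 1. Hence tw(G) = 1 exactly.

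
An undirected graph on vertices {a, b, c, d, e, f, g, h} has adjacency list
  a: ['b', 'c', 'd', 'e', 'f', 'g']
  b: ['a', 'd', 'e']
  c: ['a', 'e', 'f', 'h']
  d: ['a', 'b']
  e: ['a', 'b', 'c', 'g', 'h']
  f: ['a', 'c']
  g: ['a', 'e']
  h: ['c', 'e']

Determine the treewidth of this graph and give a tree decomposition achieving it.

Treewidth 2.
One optimal decomposition is:
Bags: B1 = {a, c, e}  B2 = {a, b, e}  B3 = {a, e, g}  B4 = {c, e, h}  B5 = {a, c, f}  B6 = {a, b, d}
Tree: B1–B2, B2–B3, B1–B4, B1–B5, B2–B6

Each bag holds 3 vertices, so the decomposition has width 2, which upper-bounds the treewidth. For the lower bound, the 3 vertices {c, e, h} are pairwise adjacent, and any tree decomposition puts a clique entirely inside one bag — forcing width ≥ 2. Combining the bounds, tw(G) = 2.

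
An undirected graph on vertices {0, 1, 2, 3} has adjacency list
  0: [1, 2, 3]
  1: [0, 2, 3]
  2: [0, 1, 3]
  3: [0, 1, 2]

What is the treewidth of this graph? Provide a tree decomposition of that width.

Treewidth 3.
Bags: B1 = {0, 1, 2, 3}
Tree: (single bag)

With just one bag of size 4, the width is 4 − 1 = 3, so tw(G) ≤ 3. On the other hand G contains the 4-clique {0, 1, 2, 3}. A clique must lie in a single bag of any decomposition, so no decomposition can have width below 3. The upper and lower bounds meet at 3, so that is the treewidth.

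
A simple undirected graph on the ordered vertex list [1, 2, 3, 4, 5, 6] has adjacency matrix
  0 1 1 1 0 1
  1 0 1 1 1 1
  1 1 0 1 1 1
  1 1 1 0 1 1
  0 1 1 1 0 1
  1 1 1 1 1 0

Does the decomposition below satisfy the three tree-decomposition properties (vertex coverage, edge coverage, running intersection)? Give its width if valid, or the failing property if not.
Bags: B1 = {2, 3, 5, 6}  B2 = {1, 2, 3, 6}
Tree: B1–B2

A tree decomposition must satisfy three properties: every vertex lies in some bag; for every edge, both endpoints lie together in some bag; and for every vertex, the bags containing it form a connected subtree. Here vertex 4 appears in no bag, so the decomposition is invalid.

No — vertex 4 appears in no bag.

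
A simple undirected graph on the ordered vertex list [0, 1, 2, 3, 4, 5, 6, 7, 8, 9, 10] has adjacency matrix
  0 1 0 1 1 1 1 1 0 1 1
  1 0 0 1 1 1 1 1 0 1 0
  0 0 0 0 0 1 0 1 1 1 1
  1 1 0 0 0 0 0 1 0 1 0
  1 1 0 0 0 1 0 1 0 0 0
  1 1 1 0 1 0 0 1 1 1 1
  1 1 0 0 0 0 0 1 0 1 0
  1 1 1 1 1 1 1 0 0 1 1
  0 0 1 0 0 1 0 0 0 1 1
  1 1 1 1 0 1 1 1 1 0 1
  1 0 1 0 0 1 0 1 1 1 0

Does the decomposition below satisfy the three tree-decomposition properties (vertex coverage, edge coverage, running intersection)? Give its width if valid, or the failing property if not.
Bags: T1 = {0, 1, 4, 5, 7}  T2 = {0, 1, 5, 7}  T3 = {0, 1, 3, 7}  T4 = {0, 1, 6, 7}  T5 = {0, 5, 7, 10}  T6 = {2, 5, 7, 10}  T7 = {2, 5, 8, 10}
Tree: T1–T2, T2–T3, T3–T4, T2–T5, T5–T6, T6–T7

No — vertex 9 appears in no bag.

A tree decomposition must satisfy three properties: every vertex lies in some bag; for every edge, both endpoints lie together in some bag; and for every vertex, the bags containing it form a connected subtree. Here vertex 9 appears in no bag, so the decomposition is invalid.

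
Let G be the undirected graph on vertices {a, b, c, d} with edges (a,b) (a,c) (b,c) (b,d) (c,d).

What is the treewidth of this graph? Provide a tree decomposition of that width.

Every bag has size at most 3, so the width is 3 − 1 = 2 and tw(G) ≤ 2. On the other hand G contains the 3-clique {b, c, d}. A clique must lie in a single bag of any decomposition, so no decomposition can have width below 2. Therefore the treewidth is 2.

Treewidth 2.
One such decomposition:
Bags: B1 = {b, c, d}  B2 = {a, b, c}
Tree: B1–B2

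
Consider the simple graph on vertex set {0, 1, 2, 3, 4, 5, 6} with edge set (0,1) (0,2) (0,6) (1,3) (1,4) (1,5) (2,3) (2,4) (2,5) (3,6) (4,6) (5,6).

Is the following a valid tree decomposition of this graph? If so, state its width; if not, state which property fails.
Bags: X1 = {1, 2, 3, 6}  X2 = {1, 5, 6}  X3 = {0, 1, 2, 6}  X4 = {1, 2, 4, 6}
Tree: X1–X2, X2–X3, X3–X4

A tree decomposition must satisfy three properties: every vertex lies in some bag; for every edge, both endpoints lie together in some bag; and for every vertex, the bags containing it form a connected subtree. Here edge (2,5) lies in no bag, so the decomposition is invalid.

No — edge (2,5) lies in no bag.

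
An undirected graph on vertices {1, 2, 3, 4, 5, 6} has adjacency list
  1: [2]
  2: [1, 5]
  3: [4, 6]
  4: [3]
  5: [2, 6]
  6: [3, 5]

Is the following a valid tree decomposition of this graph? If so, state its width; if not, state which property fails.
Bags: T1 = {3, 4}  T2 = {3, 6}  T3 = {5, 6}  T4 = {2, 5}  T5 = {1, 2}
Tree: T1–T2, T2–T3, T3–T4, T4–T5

Every vertex of G appears in some bag (union = {1, 2, 3, 4, 5, 6}); every edge is covered by a bag; and for each vertex v the set of bags containing v is connected in the bag tree. The decomposition is therefore valid. The largest bag has 2 vertices, so the width is 1.

Yes; width 1.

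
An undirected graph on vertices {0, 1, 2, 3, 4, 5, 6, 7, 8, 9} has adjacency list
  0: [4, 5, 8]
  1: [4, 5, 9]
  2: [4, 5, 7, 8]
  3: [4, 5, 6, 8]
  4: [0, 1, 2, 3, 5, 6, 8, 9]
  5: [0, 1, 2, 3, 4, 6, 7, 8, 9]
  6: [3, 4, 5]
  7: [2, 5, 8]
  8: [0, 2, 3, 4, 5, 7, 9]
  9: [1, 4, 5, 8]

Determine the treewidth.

A width-3 tree decomposition is:
Bags: B1 = {4, 5, 8, 9}  B2 = {2, 4, 5, 8}  B3 = {3, 4, 5, 8}  B4 = {1, 4, 5, 9}  B5 = {3, 4, 5, 6}  B6 = {2, 5, 7, 8}  B7 = {0, 4, 5, 8}
Tree: B1–B2, B1–B3, B1–B4, B3–B5, B2–B6, B3–B7
Each bag holds 4 vertices, so the decomposition has width 3, which upper-bounds the treewidth. On the other hand G contains the 4-clique {0, 4, 5, 8}. A clique must lie in a single bag of any decomposition, so no decomposition can have width below 3. Combining the bounds, tw(G) = 3.

3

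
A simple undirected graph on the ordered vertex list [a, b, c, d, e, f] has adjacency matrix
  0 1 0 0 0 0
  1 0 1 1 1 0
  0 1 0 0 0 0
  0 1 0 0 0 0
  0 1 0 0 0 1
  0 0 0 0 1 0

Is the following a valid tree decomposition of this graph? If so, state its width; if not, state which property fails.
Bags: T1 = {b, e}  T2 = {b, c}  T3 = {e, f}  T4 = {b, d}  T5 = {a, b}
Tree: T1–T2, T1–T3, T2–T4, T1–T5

Checking the three conditions: (i) the bags cover all of {a, b, c, d, e, f}; (ii) for each edge, some bag contains both endpoints; (iii) the bags containing any fixed vertex form a subtree. All hold, so the decomposition is valid with width 2 − 1 = 1.

Yes; width 1.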